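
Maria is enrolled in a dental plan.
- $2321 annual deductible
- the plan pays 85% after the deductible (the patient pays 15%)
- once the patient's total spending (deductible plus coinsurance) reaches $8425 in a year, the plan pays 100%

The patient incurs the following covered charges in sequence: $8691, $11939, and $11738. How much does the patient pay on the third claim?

Bill 1, $8691: deductible takes $2321, $6370 remains; patient's 15% is $955.50. Cost to patient: $3276.50. OOP to date $3276.50.
Bill 2, $11939: deductible already satisfied, so patient's share is 15% × $11939 = $1790.85. Cost to patient: $1790.85. OOP to date $5067.35.
Bill 3, $11738: deductible met; 15% of $11738 = $1760.70. Cost to patient: $1760.70. OOP to date $6828.05.

$1760.70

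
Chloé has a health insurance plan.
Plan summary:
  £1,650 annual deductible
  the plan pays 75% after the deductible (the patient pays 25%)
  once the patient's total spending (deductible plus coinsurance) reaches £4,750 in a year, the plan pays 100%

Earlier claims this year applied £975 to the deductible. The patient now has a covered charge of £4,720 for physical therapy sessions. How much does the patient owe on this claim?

£1,686.25

Deductible still to meet: £1,650 − £975 = £675.
The remaining £4,045 (= £4,720 − £675) moves to coinsurance.
25% of £4,045 = £1,011.25 falls to the patient.
So the patient owes £675 + £1,011.25 = £1,686.25 before any cap.
Total out-of-pocket so far would be £975 + £1,686.25 = £2,661.25, below the £4,750 cap — no reduction.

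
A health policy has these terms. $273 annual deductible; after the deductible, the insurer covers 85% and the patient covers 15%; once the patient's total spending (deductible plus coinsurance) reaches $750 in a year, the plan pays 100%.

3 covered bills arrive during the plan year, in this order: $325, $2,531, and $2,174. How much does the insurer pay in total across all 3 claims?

Claim 1 ($325): deductible takes $273, $52 remains; 15% of $52 = $7.80. Cost to patient: $280.80. OOP to date $280.80. Insurer: $325 − $280.80 = $44.20.
Claim 2 ($2,531): deductible met; 15% of $2,531 = $379.65. Cost to patient: $379.65. OOP to date $660.45. Insurer: $2,531 − $379.65 = $2,151.35.
Claim 3 ($2,174): deductible already satisfied, so patient's share is 15% × $2,174 = $326.10. That would push OOP to $986.55, over the $750 cap, so patient pays $750 − $660.45 = $89.55. Insurer: $2,174 − $89.55 = $2,084.45.
Insurer total = bills − patient's total = $5,030 − $750 = $4,280.

$4,280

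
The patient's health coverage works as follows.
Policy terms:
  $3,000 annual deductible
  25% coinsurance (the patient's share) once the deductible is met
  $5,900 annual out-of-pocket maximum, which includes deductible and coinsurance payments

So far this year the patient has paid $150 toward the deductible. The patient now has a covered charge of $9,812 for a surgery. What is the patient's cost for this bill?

Remaining deductible: $3,000 − $150 = $2,850.
After the $2,850 deductible portion, $9,812 − $2,850 = $6,962 is subject to coinsurance.
25% of $6,962 = $1,740.50 falls to the patient.
So the patient owes $2,850 + $1,740.50 = $4,590.50 before any cap.
Year-to-date out-of-pocket becomes $150 + $4,590.50 = $4,740.50, still under the $5,900 maximum, so no cap applies.

$4,590.50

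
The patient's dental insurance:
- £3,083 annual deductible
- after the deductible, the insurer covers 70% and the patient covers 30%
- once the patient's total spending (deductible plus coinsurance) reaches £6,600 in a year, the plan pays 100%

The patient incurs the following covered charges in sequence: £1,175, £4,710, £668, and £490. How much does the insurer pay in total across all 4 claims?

£2,772

Bill 1, £1,175: fully absorbed by the deductible. Patient owes £1,175 (running OOP £1,175). Plan pays £1,175 − £1,175 = £0.
Bill 2, £4,710: £1,908 to deductible, leaving £2,802; patient's 30% is £840.60. Patient owes £2,748.60 (running OOP £3,923.60). Plan pays £4,710 − £2,748.60 = £1,961.40.
Bill 3, £668: deductible already satisfied, so patient's share is 30% × £668 = £200.40. Cost to patient: £200.40. OOP to date £4,124. Insurer: £668 − £200.40 = £467.60.
Bill 4, £490: deductible already satisfied, so patient's share is 30% × £490 = £147. Cost to patient: £147. OOP to date £4,271. Insurer: £490 − £147 = £343.
Insurer total = bills − patient's total = £7,043 − £4,271 = £2,772.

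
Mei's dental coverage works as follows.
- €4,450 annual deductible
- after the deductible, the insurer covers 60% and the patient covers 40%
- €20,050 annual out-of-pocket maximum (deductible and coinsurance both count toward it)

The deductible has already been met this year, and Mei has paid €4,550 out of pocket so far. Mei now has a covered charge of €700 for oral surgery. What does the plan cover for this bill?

With the deductible met, the entire €700 is subject to coinsurance.
40% of €700 = €280 falls to the patient.
Cumulative spending €4,550 + €280 = €4,830 stays under the €20,050 maximum.
Insurer pays the balance: €700 − €280 = €420.

€420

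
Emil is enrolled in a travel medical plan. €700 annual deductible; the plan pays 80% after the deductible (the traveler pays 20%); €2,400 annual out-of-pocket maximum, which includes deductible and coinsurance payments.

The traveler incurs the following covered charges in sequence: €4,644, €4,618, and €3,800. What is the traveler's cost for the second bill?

Claim 1 — €4,644: €700 to deductible, leaving €3,944; traveler's 20% is €788.80. Traveler owes €1,488.80 (running OOP €1,488.80).
Claim 2 — €4,618: 20% coinsurance on €4,618 = €923.60. OOP would hit €2,412.40 > €2,400, so the cap limits the traveler to €2,400 − €1,488.80 = €911.20.

€911.20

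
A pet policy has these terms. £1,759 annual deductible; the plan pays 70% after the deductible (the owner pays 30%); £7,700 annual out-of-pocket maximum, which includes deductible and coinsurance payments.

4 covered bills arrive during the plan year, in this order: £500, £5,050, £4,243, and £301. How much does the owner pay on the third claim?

£1,272.90

#1 (£500): fully absorbed by the deductible. Cost to owner: £500. OOP to date £500.
#2 (£5,050): deductible takes £1,259, £3,791 remains; owner's 30% is £1,137.30. Cost to owner: £2,396.30. OOP to date £2,896.30.
#3 (£4,243): deductible already satisfied, so owner's share is 30% × £4,243 = £1,272.90. Owner pays £1,272.90; OOP now £4,169.20.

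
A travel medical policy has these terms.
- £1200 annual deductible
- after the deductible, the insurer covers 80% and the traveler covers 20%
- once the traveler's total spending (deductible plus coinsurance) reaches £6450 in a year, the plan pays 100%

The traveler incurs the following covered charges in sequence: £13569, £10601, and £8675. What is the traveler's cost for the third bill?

£656

Claim 1 (£13569): deductible takes £1200, £12369 remains; 20% of £12369 = £2473.80. Traveler pays £3673.80; OOP now £3673.80.
Claim 2 (£10601): 20% coinsurance on £10601 = £2120.20. Cost to traveler: £2120.20. OOP to date £5794.
Claim 3 (£8675): deductible met; 20% of £8675 = £1735. That would push OOP to £7529, over the £6450 cap, so traveler pays £6450 − £5794 = £656.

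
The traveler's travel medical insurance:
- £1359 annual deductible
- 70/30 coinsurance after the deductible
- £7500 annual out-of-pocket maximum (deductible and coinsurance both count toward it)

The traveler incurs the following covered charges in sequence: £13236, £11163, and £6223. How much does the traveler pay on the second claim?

£2577.90

Bill 1, £13236: £1359 to deductible, leaving £11877; coinsurance £11877 × 30% = £3563.10. Traveler pays £4922.10; OOP now £4922.10.
Bill 2, £11163: 30% coinsurance on £11163 = £3348.90. That would push OOP to £8271, over the £7500 cap, so traveler pays £7500 − £4922.10 = £2577.90.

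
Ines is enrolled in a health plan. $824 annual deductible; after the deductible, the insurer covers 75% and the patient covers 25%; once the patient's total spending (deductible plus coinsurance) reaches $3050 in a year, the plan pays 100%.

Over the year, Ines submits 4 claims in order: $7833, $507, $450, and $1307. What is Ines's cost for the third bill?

$112.50

#1 ($7833): deductible takes $824, $7009 remains; patient's 25% is $1752.25. Patient pays $2576.25; OOP now $2576.25.
#2 ($507): 25% coinsurance on $507 = $126.75. Patient owes $126.75 (running OOP $2703).
#3 ($450): deductible met; 25% of $450 = $112.50. Patient owes $112.50 (running OOP $2815.50).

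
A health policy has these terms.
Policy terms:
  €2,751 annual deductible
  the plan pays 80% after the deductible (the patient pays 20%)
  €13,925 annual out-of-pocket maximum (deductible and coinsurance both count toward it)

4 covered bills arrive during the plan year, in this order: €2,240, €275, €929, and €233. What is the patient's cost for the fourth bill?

€46.60

Claim 1 — €2,240: fully absorbed by the deductible. Patient owes €2,240 (running OOP €2,240).
Claim 2 — €275: entire amount goes to the deductible. Patient pays €275; OOP now €2,515.
Claim 3 — €929: deductible takes €236, €693 remains; 20% of €693 = €138.60. Patient pays €374.60; OOP now €2,889.60.
Claim 4 — €233: 20% coinsurance on €233 = €46.60. Patient pays €46.60; OOP now €2,936.20.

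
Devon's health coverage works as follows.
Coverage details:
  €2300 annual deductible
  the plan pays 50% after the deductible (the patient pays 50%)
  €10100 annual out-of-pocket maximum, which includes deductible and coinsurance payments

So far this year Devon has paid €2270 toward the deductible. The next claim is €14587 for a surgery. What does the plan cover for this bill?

Remaining deductible: €2300 − €2270 = €30.
After the €30 deductible portion, €14587 − €30 = €14557 is subject to coinsurance.
Patient's 50% share of €14557 is €7278.50.
That puts the patient's cost at €30 + €7278.50 = €7308.50 before any cap.
Year-to-date out-of-pocket becomes €2270 + €7308.50 = €9578.50, still under the €10100 maximum, so no cap applies.
Insurer pays the balance: €14587 − €7308.50 = €7278.50.

€7278.50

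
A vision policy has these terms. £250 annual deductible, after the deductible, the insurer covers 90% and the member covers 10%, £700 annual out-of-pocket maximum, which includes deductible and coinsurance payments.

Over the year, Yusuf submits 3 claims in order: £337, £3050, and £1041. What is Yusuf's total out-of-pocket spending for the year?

Claim 1 (£337): £250 to deductible, leaving £87; coinsurance £87 × 10% = £8.70. Member owes £258.70 (running OOP £258.70).
Claim 2 (£3050): deductible already satisfied, so member's share is 10% × £3050 = £305. Cost to member: £305. OOP to date £563.70.
Claim 3 (£1041): deductible met; 10% of £1041 = £104.10. Cost to member: £104.10. OOP to date £667.80.
Total paid by the member: £258.70 + £305 + £104.10 = £667.80.

£667.80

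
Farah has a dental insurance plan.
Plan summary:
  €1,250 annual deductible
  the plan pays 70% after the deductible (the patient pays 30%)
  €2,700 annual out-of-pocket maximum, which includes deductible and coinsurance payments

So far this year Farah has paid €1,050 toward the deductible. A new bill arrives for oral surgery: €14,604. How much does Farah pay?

€1,650

€1,050 of the €1,250 deductible is already met, leaving €200.
After the €200 deductible portion, €14,604 − €200 = €14,404 is subject to coinsurance.
30% of €14,404 = €4,321.20 falls to the patient.
Patient responsibility before any cap: €200 + €4,321.20 = €4,521.20.
That would bring total out-of-pocket to €5,571.20, past the €2,700 cap. The patient is capped at €2,700 − €1,050 = €1,650 on this claim.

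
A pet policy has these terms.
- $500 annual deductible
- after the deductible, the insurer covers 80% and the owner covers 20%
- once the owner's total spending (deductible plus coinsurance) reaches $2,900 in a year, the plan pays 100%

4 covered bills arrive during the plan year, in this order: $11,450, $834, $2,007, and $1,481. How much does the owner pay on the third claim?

Claim 1 — $11,450: $500 to deductible, leaving $10,950; 20% of $10,950 = $2,190. Owner owes $2,690 (running OOP $2,690).
Claim 2 — $834: deductible already satisfied, so owner's share is 20% × $834 = $166.80. Owner pays $166.80; OOP now $2,856.80.
Claim 3 — $2,007: deductible met; 20% of $2,007 = $401.40. OOP would hit $3,258.20 > $2,900, so the cap limits the owner to $2,900 − $2,856.80 = $43.20.

$43.20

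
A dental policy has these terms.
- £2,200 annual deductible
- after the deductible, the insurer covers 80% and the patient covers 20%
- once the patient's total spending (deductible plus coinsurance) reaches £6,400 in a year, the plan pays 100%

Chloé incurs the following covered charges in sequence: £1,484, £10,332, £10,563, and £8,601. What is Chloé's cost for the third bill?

£2,112.60

Claim 1 — £1,484: all of it applies to the deductible. Patient owes £1,484 (running OOP £1,484).
Claim 2 — £10,332: deductible takes £716, £9,616 remains; patient's 20% is £1,923.20. Cost to patient: £2,639.20. OOP to date £4,123.20.
Claim 3 — £10,563: deductible already satisfied, so patient's share is 20% × £10,563 = £2,112.60. Patient owes £2,112.60 (running OOP £6,235.80).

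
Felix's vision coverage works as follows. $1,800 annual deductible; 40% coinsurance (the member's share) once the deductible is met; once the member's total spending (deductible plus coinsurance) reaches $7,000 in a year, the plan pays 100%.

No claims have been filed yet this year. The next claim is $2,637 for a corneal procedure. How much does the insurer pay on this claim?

Deductible not yet touched, so the first $1,800 of the bill goes to the deductible.
That leaves $2,637 − $1,800 = $837 for coinsurance.
Member's 40% share of $837 is $334.80.
Member responsibility before any cap: $1,800 + $334.80 = $2,134.80.
Year-to-date out-of-pocket becomes $0 + $2,134.80 = $2,134.80, still under the $7,000 maximum, so no cap applies.
The insurer covers the remainder: $2,637 − $2,134.80 = $502.20.

$502.20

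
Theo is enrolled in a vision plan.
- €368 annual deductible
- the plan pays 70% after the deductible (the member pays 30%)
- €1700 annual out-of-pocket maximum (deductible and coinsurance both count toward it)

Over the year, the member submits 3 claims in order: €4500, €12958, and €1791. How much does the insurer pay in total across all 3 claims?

€17549

Claim 1 — €4500: €368 to deductible, leaving €4132; coinsurance €4132 × 30% = €1239.60. Cost to member: €1607.60. OOP to date €1607.60. Insurer: €4500 − €1607.60 = €2892.40.
Claim 2 — €12958: 30% coinsurance on €12958 = €3887.40. OOP would hit €5495 > €1700, so the cap limits the member to €1700 − €1607.60 = €92.40. Insurer: €12958 − €92.40 = €12865.60.
Claim 3 — €1791: deductible already satisfied, so member's share is 30% × €1791 = €537.30. That would push OOP to €2237.30, over the €1700 cap, so member pays €1700 − €1700 = €0. Insurer: €1791 − €0 = €1791.
Insurer total = bills − member's total = €19249 − €1700 = €17549.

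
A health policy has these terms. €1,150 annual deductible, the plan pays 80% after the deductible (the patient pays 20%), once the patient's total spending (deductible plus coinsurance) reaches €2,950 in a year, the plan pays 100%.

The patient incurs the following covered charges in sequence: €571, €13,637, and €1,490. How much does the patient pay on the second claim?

€2,379

Claim 1 (€571): entire amount goes to the deductible. Patient owes €571 (running OOP €571).
Claim 2 (€13,637): €579 finishes the deductible; €13,058 goes to coinsurance; coinsurance €13,058 × 20% = €2,611.60. Deductible plus coinsurance: €579 + €2,611.60 = €3,190.60. Adding that to €571 gives €3,761.60, past the €2,950 cap; patient pays only €2,950 − €571 = €2,379.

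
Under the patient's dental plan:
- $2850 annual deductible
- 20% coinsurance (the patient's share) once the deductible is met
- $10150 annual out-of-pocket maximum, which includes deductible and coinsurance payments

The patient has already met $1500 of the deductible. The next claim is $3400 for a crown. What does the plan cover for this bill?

$1640

Deductible still to meet: $2850 − $1500 = $1350.
That leaves $3400 − $1350 = $2050 for coinsurance.
Patient's 20% share of $2050 is $410.
That puts the patient's cost at $1350 + $410 = $1760 before any cap.
Year-to-date out-of-pocket becomes $1500 + $1760 = $3260, still under the $10150 maximum, so no cap applies.
The insurer covers the remainder: $3400 − $1760 = $1640.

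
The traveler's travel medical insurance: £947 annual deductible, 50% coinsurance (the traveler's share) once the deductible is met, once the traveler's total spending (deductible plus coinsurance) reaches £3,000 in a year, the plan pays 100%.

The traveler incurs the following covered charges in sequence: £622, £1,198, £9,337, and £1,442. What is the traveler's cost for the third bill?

#1 (£622): fully absorbed by the deductible. Traveler pays £622; OOP now £622.
#2 (£1,198): £325 finishes the deductible; £873 goes to coinsurance; 50% of £873 = £436.50. Traveler owes £761.50 (running OOP £1,383.50).
#3 (£9,337): deductible met; 50% of £9,337 = £4,668.50. That would push OOP to £6,052, over the £3,000 cap, so traveler pays £3,000 − £1,383.50 = £1,616.50.

£1,616.50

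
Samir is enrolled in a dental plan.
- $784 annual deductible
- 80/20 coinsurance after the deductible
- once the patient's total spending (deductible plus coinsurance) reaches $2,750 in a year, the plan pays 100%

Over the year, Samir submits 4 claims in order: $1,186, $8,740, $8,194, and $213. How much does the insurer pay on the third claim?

Claim 1 ($1,186): deductible takes $784, $402 remains; patient's 20% is $80.40. Patient pays $864.40; OOP now $864.40. Plan pays $1,186 − $864.40 = $321.60.
Claim 2 ($8,740): deductible met; 20% of $8,740 = $1,748. Patient owes $1,748 (running OOP $2,612.40). Plan pays $8,740 − $1,748 = $6,992.
Claim 3 ($8,194): 20% coinsurance on $8,194 = $1,638.80. Adding that to $2,612.40 gives $4,251.20, past the $2,750 cap; patient pays only $2,750 − $2,612.40 = $137.60. Plan pays $8,194 − $137.60 = $8,056.40.

$8,056.40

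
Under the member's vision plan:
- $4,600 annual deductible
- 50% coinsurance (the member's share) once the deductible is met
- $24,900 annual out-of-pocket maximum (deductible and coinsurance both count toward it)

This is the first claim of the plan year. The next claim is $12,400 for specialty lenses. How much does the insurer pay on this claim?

The full $4,600 deductible is still open; $4,600 of this bill applies to it.
The remaining $7,800 (= $12,400 − $4,600) moves to coinsurance.
Member's 50% share of $7,800 is $3,900.
Member responsibility before any cap: $4,600 + $3,900 = $8,500.
Cumulative spending $0 + $8,500 = $8,500 stays under the $24,900 maximum.
The insurer covers the remainder: $12,400 − $8,500 = $3,900.

$3,900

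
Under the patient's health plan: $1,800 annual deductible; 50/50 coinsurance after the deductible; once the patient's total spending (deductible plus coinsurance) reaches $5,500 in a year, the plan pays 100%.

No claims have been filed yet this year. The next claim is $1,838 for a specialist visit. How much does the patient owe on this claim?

$1,819

Nothing has been paid toward the $1,800 deductible, so the first $1,800 of this charge is applied there.
After the $1,800 deductible portion, $1,838 − $1,800 = $38 is subject to coinsurance.
50% of $38 = $19 falls to the patient.
So the patient owes $1,800 + $19 = $1,819 before any cap.
Year-to-date out-of-pocket becomes $0 + $1,819 = $1,819, still under the $5,500 maximum, so no cap applies.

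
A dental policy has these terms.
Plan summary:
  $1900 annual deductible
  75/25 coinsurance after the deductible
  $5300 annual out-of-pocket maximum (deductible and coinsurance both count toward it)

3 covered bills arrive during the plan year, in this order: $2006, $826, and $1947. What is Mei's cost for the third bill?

$486.75

#1 ($2006): deductible takes $1900, $106 remains; 25% of $106 = $26.50. Patient owes $1926.50 (running OOP $1926.50).
#2 ($826): deductible met; 25% of $826 = $206.50. Patient pays $206.50; OOP now $2133.
#3 ($1947): deductible met; 25% of $1947 = $486.75. Patient pays $486.75; OOP now $2619.75.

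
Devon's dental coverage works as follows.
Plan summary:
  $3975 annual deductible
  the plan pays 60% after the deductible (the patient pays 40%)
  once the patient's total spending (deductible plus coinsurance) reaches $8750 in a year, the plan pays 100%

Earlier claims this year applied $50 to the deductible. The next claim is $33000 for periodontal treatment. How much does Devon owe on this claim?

Deductible still to meet: $3975 − $50 = $3925.
After the $3925 deductible portion, $33000 − $3925 = $29075 is subject to coinsurance.
Patient's 40% share of $29075 is $11630.
So the patient owes $3925 + $11630 = $15555 before any cap.
Adding $15555 to the $50 already spent would give $15605, which exceeds the $8750 cap; the patient pays just $8750 − $50 = $8700.

$8700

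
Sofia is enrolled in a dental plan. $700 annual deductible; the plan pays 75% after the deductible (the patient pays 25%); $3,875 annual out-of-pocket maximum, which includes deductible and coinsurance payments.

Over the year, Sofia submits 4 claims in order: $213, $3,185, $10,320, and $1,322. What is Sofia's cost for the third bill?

$2,500.50

#1 ($213): fully absorbed by the deductible. Patient pays $213; OOP now $213.
#2 ($3,185): deductible takes $487, $2,698 remains; patient's 25% is $674.50. Patient owes $1,161.50 (running OOP $1,374.50).
#3 ($10,320): deductible met; 25% of $10,320 = $2,580. That would push OOP to $3,954.50, over the $3,875 cap, so patient pays $3,875 − $1,374.50 = $2,500.50.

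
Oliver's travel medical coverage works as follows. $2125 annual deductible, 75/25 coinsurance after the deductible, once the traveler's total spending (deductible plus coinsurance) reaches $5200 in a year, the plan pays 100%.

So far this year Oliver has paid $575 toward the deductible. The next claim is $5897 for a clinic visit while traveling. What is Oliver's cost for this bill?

Deductible still to meet: $2125 − $575 = $1550.
The remaining $4347 (= $5897 − $1550) moves to coinsurance.
25% of $4347 = $1086.75 falls to the traveler.
Traveler responsibility before any cap: $1550 + $1086.75 = $2636.75.
Year-to-date out-of-pocket becomes $575 + $2636.75 = $3211.75, still under the $5200 maximum, so no cap applies.

$2636.75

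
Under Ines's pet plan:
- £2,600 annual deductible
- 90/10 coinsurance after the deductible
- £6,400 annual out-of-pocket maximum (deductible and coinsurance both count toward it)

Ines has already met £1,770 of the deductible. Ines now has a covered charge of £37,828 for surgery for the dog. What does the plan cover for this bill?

Remaining deductible: £2,600 − £1,770 = £830.
After the £830 deductible portion, £37,828 − £830 = £36,998 is subject to coinsurance.
Owner's 10% share of £36,998 is £3,699.80.
So the owner owes £830 + £3,699.80 = £4,529.80 before any cap.
Cumulative spending £1,770 + £4,529.80 = £6,299.80 stays under the £6,400 maximum.
Insurer pays the balance: £37,828 − £4,529.80 = £33,298.20.

£33,298.20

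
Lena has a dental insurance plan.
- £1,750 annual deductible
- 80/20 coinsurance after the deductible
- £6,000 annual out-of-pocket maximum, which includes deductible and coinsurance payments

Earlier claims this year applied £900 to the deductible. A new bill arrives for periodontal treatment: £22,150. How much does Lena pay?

Remaining deductible: £1,750 − £900 = £850.
The remaining £21,300 (= £22,150 − £850) moves to coinsurance.
Patient's 20% share of £21,300 is £4,260.
Patient responsibility before any cap: £850 + £4,260 = £5,110.
Adding £5,110 to the £900 already spent would give £6,010, which exceeds the £6,000 cap; the patient pays just £6,000 − £900 = £5,100.

£5,100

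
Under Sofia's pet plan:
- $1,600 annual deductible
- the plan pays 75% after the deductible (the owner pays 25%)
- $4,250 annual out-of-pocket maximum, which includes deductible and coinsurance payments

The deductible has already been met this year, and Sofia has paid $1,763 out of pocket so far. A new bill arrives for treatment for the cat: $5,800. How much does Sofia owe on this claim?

$1,450

The deductible is already satisfied, so the full bill goes to coinsurance.
Coinsurance: $5,800 × 25% = $1,450.
Total out-of-pocket so far would be $1,763 + $1,450 = $3,213, below the $4,250 cap — no reduction.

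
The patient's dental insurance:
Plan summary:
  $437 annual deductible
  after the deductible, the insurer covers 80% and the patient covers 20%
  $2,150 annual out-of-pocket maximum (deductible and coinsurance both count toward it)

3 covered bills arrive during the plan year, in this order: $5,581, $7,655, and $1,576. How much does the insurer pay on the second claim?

$6,970.80

Claim 1 — $5,581: $437 to deductible, leaving $5,144; 20% of $5,144 = $1,028.80. Cost to patient: $1,465.80. OOP to date $1,465.80. Plan pays $5,581 − $1,465.80 = $4,115.20.
Claim 2 — $7,655: 20% coinsurance on $7,655 = $1,531. That would push OOP to $2,996.80, over the $2,150 cap, so patient pays $2,150 − $1,465.80 = $684.20. Plan pays $7,655 − $684.20 = $6,970.80.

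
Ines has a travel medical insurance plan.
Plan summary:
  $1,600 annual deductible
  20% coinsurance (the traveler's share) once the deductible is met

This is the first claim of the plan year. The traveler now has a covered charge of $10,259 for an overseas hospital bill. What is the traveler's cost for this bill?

The full $1,600 deductible is still open; $1,600 of this bill applies to it.
The remaining $8,659 (= $10,259 − $1,600) moves to coinsurance.
Traveler's 20% share of $8,659 is $1,731.80.
Traveler responsibility: $1,600 + $1,731.80 = $3,331.80.

$3,331.80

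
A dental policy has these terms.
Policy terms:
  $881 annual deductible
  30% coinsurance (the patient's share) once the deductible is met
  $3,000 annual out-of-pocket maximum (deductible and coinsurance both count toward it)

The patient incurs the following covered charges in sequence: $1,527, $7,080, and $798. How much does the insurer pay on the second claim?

#1 ($1,527): $881 to deductible, leaving $646; patient's 30% is $193.80. Patient owes $1,074.80 (running OOP $1,074.80). Insurer: $1,527 − $1,074.80 = $452.20.
#2 ($7,080): deductible already satisfied, so patient's share is 30% × $7,080 = $2,124. That would push OOP to $3,198.80, over the $3,000 cap, so patient pays $3,000 − $1,074.80 = $1,925.20. Insurer: $7,080 − $1,925.20 = $5,154.80.

$5,154.80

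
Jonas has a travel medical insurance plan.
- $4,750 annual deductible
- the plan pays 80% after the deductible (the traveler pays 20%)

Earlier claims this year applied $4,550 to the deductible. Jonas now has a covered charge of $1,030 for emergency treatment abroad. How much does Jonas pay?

Remaining deductible: $4,750 − $4,550 = $200.
After the $200 deductible portion, $1,030 − $200 = $830 is subject to coinsurance.
Traveler's 20% share of $830 is $166.
So the traveler owes $200 + $166 = $366.

$366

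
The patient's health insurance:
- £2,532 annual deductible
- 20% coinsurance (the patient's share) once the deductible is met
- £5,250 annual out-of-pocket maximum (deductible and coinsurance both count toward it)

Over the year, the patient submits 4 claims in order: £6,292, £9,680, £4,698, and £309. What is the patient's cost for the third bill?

£30

Bill 1, £6,292: £2,532 finishes the deductible; £3,760 goes to coinsurance; patient's 20% is £752. Cost to patient: £3,284. OOP to date £3,284.
Bill 2, £9,680: deductible met; 20% of £9,680 = £1,936. Patient owes £1,936 (running OOP £5,220).
Bill 3, £4,698: deductible already satisfied, so patient's share is 20% × £4,698 = £939.60. Adding that to £5,220 gives £6,159.60, past the £5,250 cap; patient pays only £5,250 − £5,220 = £30.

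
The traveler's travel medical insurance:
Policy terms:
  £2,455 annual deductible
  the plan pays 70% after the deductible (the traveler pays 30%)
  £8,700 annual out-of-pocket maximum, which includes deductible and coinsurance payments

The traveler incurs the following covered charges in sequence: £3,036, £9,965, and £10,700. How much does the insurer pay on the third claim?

Claim 1 (£3,036): £2,455 finishes the deductible; £581 goes to coinsurance; traveler's 30% is £174.30. Cost to traveler: £2,629.30. OOP to date £2,629.30. Insurer: £3,036 − £2,629.30 = £406.70.
Claim 2 (£9,965): deductible already satisfied, so traveler's share is 30% × £9,965 = £2,989.50. Cost to traveler: £2,989.50. OOP to date £5,618.80. Plan pays £9,965 − £2,989.50 = £6,975.50.
Claim 3 (£10,700): deductible already satisfied, so traveler's share is 30% × £10,700 = £3,210. That would push OOP to £8,828.80, over the £8,700 cap, so traveler pays £8,700 − £5,618.80 = £3,081.20. Insurer: £10,700 − £3,081.20 = £7,618.80.

£7,618.80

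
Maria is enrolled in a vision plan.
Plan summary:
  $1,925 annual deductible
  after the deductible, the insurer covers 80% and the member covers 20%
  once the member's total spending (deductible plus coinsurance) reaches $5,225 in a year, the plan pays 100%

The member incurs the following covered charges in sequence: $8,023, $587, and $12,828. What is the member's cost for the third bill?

Claim 1 — $8,023: $1,925 to deductible, leaving $6,098; member's 20% is $1,219.60. Member pays $3,144.60; OOP now $3,144.60.
Claim 2 — $587: 20% coinsurance on $587 = $117.40. Cost to member: $117.40. OOP to date $3,262.
Claim 3 — $12,828: 20% coinsurance on $12,828 = $2,565.60. That would push OOP to $5,827.60, over the $5,225 cap, so member pays $5,225 − $3,262 = $1,963.

$1,963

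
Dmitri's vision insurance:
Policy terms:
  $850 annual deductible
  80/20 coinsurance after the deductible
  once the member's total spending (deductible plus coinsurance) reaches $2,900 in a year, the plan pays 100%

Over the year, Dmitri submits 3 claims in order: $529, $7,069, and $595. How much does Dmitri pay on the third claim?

Claim 1 ($529): fully absorbed by the deductible. Member owes $529 (running OOP $529).
Claim 2 ($7,069): $321 finishes the deductible; $6,748 goes to coinsurance; member's 20% is $1,349.60. Member owes $1,670.60 (running OOP $2,199.60).
Claim 3 ($595): deductible met; 20% of $595 = $119. Cost to member: $119. OOP to date $2,318.60.

$119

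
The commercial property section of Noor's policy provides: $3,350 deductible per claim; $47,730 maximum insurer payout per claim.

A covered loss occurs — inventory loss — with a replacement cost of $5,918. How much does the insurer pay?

Less the $3,350 deductible: $5,918 − $3,350 = $2,568.
$2,568 is within the $47,730 limit, so the insurer pays $2,568.

$2,568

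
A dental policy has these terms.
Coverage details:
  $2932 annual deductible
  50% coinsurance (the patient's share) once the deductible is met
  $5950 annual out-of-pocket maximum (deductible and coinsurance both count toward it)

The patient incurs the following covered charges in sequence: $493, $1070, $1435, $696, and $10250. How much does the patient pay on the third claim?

Claim 1 ($493): all of it applies to the deductible. Patient owes $493 (running OOP $493).
Claim 2 ($1070): fully absorbed by the deductible. Patient owes $1070 (running OOP $1563).
Claim 3 ($1435): $1369 to deductible, leaving $66; coinsurance $66 × 50% = $33. Cost to patient: $1402. OOP to date $2965.

$1402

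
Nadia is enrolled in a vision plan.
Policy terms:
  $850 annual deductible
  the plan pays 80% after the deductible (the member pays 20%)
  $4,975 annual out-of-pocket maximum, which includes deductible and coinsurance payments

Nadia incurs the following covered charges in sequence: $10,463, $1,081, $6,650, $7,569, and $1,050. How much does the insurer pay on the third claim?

$5,320

Claim 1 — $10,463: $850 finishes the deductible; $9,613 goes to coinsurance; 20% of $9,613 = $1,922.60. Member pays $2,772.60; OOP now $2,772.60. Plan pays $10,463 − $2,772.60 = $7,690.40.
Claim 2 — $1,081: deductible already satisfied, so member's share is 20% × $1,081 = $216.20. Cost to member: $216.20. OOP to date $2,988.80. Plan pays $1,081 − $216.20 = $864.80.
Claim 3 — $6,650: deductible met; 20% of $6,650 = $1,330. Member pays $1,330; OOP now $4,318.80. Insurer: $6,650 − $1,330 = $5,320.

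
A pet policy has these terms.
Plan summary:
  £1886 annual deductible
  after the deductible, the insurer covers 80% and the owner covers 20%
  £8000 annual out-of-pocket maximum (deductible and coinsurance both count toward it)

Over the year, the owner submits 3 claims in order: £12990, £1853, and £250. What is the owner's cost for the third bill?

Claim 1 — £12990: £1886 to deductible, leaving £11104; owner's 20% is £2220.80. Owner pays £4106.80; OOP now £4106.80.
Claim 2 — £1853: deductible already satisfied, so owner's share is 20% × £1853 = £370.60. Owner owes £370.60 (running OOP £4477.40).
Claim 3 — £250: deductible already satisfied, so owner's share is 20% × £250 = £50. Cost to owner: £50. OOP to date £4527.40.

£50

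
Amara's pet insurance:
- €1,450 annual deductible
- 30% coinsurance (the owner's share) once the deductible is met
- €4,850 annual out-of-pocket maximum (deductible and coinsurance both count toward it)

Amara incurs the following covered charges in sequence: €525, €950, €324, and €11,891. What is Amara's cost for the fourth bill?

€3,295.30

Bill 1, €525: all of it applies to the deductible. Owner pays €525; OOP now €525.
Bill 2, €950: €925 finishes the deductible; €25 goes to coinsurance; owner's 30% is €7.50. Owner owes €932.50 (running OOP €1,457.50).
Bill 3, €324: 30% coinsurance on €324 = €97.20. Owner owes €97.20 (running OOP €1,554.70).
Bill 4, €11,891: 30% coinsurance on €11,891 = €3,567.30. OOP would hit €5,122 > €4,850, so the cap limits the owner to €4,850 − €1,554.70 = €3,295.30.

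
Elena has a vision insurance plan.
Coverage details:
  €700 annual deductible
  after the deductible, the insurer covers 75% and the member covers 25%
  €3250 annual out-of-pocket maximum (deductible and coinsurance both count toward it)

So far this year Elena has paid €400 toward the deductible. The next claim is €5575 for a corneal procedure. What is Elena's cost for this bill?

€1618.75

Deductible still to meet: €700 − €400 = €300.
That leaves €5575 − €300 = €5275 for coinsurance.
Coinsurance: €5275 × 25% = €1318.75.
Member responsibility before any cap: €300 + €1318.75 = €1618.75.
Total out-of-pocket so far would be €400 + €1618.75 = €2018.75, below the €3250 cap — no reduction.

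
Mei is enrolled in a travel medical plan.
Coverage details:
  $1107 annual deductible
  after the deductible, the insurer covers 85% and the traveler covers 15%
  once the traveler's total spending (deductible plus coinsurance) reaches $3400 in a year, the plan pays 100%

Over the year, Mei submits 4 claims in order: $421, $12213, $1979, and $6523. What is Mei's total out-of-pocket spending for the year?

$3400

Claim 1 ($421): fully absorbed by the deductible. Traveler owes $421 (running OOP $421).
Claim 2 ($12213): $686 to deductible, leaving $11527; 15% of $11527 = $1729.05. Traveler pays $2415.05; OOP now $2836.05.
Claim 3 ($1979): deductible already satisfied, so traveler's share is 15% × $1979 = $296.85. Traveler owes $296.85 (running OOP $3132.90).
Claim 4 ($6523): deductible met; 15% of $6523 = $978.45. OOP would hit $4111.35 > $3400, so the cap limits the traveler to $3400 − $3132.90 = $267.10.
Total paid by the traveler: $421 + $2415.05 + $296.85 + $267.10 = $3400.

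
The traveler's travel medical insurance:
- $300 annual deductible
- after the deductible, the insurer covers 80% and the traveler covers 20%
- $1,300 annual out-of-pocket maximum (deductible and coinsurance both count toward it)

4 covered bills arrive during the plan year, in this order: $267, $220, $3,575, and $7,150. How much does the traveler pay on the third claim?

$715

Claim 1 ($267): entire amount goes to the deductible. Traveler pays $267; OOP now $267.
Claim 2 ($220): $33 finishes the deductible; $187 goes to coinsurance; coinsurance $187 × 20% = $37.40. Traveler pays $70.40; OOP now $337.40.
Claim 3 ($3,575): 20% coinsurance on $3,575 = $715. Traveler pays $715; OOP now $1,052.40.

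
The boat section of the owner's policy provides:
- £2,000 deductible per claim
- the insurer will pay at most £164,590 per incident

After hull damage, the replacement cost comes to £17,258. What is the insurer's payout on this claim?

£15,258

Less the £2,000 deductible: £17,258 − £2,000 = £15,258.
That's under the £164,590 cap, so the insurer reimburses the full £15,258.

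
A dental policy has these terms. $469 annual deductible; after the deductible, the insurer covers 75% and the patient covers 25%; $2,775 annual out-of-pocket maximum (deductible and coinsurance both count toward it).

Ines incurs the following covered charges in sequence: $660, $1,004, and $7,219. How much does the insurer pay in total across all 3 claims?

$6,310.50

Claim 1 ($660): deductible takes $469, $191 remains; patient's 25% is $47.75. Patient pays $516.75; OOP now $516.75. Insurer: $660 − $516.75 = $143.25.
Claim 2 ($1,004): deductible already satisfied, so patient's share is 25% × $1,004 = $251. Patient owes $251 (running OOP $767.75). Plan pays $1,004 − $251 = $753.
Claim 3 ($7,219): deductible already satisfied, so patient's share is 25% × $7,219 = $1,804.75. Cost to patient: $1,804.75. OOP to date $2,572.50. Plan pays $7,219 − $1,804.75 = $5,414.25.
Insurer total = bills − patient's total = $8,883 − $2,572.50 = $6,310.50.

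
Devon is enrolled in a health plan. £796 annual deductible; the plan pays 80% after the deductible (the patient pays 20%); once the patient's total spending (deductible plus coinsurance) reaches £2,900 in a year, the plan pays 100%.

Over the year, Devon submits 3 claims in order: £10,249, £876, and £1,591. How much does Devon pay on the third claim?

Claim 1 (£10,249): £796 to deductible, leaving £9,453; coinsurance £9,453 × 20% = £1,890.60. Cost to patient: £2,686.60. OOP to date £2,686.60.
Claim 2 (£876): 20% coinsurance on £876 = £175.20. Cost to patient: £175.20. OOP to date £2,861.80.
Claim 3 (£1,591): deductible already satisfied, so patient's share is 20% × £1,591 = £318.20. OOP would hit £3,180 > £2,900, so the cap limits the patient to £2,900 − £2,861.80 = £38.20.

£38.20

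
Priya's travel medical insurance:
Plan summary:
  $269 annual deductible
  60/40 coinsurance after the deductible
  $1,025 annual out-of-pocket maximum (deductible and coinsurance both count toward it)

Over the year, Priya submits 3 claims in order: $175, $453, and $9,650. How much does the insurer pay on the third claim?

Claim 1 ($175): all of it applies to the deductible. Traveler owes $175 (running OOP $175). Insurer: $175 − $175 = $0.
Claim 2 ($453): $94 to deductible, leaving $359; coinsurance $359 × 40% = $143.60. Cost to traveler: $237.60. OOP to date $412.60. Insurer: $453 − $237.60 = $215.40.
Claim 3 ($9,650): 40% coinsurance on $9,650 = $3,860. That would push OOP to $4,272.60, over the $1,025 cap, so traveler pays $1,025 − $412.60 = $612.40. Insurer: $9,650 − $612.40 = $9,037.60.

$9,037.60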